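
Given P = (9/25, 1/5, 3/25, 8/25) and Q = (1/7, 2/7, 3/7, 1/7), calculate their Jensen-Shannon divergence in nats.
0.0915 nats

Jensen-Shannon divergence is:
JSD(P||Q) = 0.5 × D_KL(P||M) + 0.5 × D_KL(Q||M)
where M = 0.5 × (P + Q) is the mixture distribution.

M = 0.5 × (9/25, 1/5, 3/25, 8/25) + 0.5 × (1/7, 2/7, 3/7, 1/7) = (0.251429, 0.242857, 0.274286, 0.231429)

D_KL(P||M) = 0.0949 nats
D_KL(Q||M) = 0.0880 nats

JSD(P||Q) = 0.5 × 0.0949 + 0.5 × 0.0880 = 0.0915 nats

Unlike KL divergence, JSD is symmetric and bounded: 0 ≤ JSD ≤ log(2).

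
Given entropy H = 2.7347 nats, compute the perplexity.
15.4051

Perplexity is e^H (or exp(H) for natural log).

H = 2.7347 nats
Perplexity = e^2.7347 = 15.4051

Interpretation: The model's uncertainty is equivalent to choosing uniformly among 15.4 options.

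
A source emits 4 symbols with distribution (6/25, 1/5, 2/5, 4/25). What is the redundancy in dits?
0.0270 dits

Redundancy measures how far a source is from maximum entropy:
R = H_max - H(X)

Maximum entropy for 4 symbols: H_max = log_10(4) = 0.6021 dits
Actual entropy: H(X) = 0.5751 dits
Redundancy: R = 0.6021 - 0.5751 = 0.0270 dits

This redundancy represents potential for compression: the source could be compressed by 0.0270 dits per symbol.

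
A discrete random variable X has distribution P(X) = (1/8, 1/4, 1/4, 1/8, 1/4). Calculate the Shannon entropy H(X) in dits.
0.6773 dits

Shannon entropy is H(X) = -Σ p(x) log p(x).

For P = (1/8, 1/4, 1/4, 1/8, 1/4):
H = -1/8 × log_10(1/8) -1/4 × log_10(1/4) -1/4 × log_10(1/4) -1/8 × log_10(1/8) -1/4 × log_10(1/4)
H = 0.6773 dits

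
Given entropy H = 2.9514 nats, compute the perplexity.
19.1327

Perplexity is e^H (or exp(H) for natural log).

H = 2.9514 nats
Perplexity = e^2.9514 = 19.1327

Interpretation: The model's uncertainty is equivalent to choosing uniformly among 19.1 options.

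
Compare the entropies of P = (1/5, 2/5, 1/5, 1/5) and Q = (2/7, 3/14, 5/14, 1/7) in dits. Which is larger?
Q

Computing entropies in dits:
H(P) = 0.5786
H(Q) = 0.5792

Distribution Q has higher entropy.

Intuition: The distribution closer to uniform (more spread out) has higher entropy.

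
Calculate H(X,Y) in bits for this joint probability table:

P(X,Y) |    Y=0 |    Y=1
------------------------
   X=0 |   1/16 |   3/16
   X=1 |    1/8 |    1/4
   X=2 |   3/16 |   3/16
2.4835 bits

Joint entropy is H(X,Y) = -Σ_{x,y} p(x,y) log p(x,y).

Summing over all non-zero entries:
H(X,Y) = -[1/16·log_2(1/16) + 3/16·log_2(3/16) + 1/8·log_2(1/8) + 1/4·log_2(1/4) + 3/16·log_2(3/16) + 3/16·log_2(3/16)]
H(X,Y) = 2.4835 bits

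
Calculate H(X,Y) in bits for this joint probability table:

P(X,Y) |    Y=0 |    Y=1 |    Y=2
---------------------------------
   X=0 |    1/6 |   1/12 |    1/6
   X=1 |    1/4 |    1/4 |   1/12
2.4591 bits

Joint entropy is H(X,Y) = -Σ_{x,y} p(x,y) log p(x,y).

Summing over all non-zero entries:
H(X,Y) = -[1/6·log_2(1/6) + 1/12·log_2(1/12) + 1/6·log_2(1/6) + 1/4·log_2(1/4) + 1/4·log_2(1/4) + 1/12·log_2(1/12)]
H(X,Y) = 2.4591 bits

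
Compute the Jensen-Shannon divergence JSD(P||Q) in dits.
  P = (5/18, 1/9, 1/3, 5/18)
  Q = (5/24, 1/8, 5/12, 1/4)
0.0023 dits

Jensen-Shannon divergence is:
JSD(P||Q) = 0.5 × D_KL(P||M) + 0.5 × D_KL(Q||M)
where M = 0.5 × (P + Q) is the mixture distribution.

M = 0.5 × (5/18, 1/9, 1/3, 5/18) + 0.5 × (5/24, 1/8, 5/12, 1/4) = (0.243056, 0.118056, 3/8, 0.263889)

D_KL(P||M) = 0.0023 dits
D_KL(Q||M) = 0.0024 dits

JSD(P||Q) = 0.5 × 0.0023 + 0.5 × 0.0024 = 0.0023 dits

Unlike KL divergence, JSD is symmetric and bounded: 0 ≤ JSD ≤ log(2).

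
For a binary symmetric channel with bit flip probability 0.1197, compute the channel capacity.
0.4715 bits

For a binary symmetric channel (BSC) with error probability p:
Capacity C = 1 - H(p) bits per symbol

where H(p) = -p log₂(p) - (1-p) log₂(1-p) is the binary entropy function.

H(0.1197) = 0.5285 bits
C = 1 - 0.5285 = 0.4715 bits per symbol

This means we can reliably transmit up to 0.4715 bits of information per channel use.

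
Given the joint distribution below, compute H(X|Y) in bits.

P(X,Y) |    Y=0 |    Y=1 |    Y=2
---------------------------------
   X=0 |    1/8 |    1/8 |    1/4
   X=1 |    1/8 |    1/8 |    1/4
1.0000 bits

Using the chain rule: H(X|Y) = H(X,Y) - H(Y)

First, compute H(X,Y) = 2.5000 bits

Marginal P(Y) = (1/4, 1/4, 1/2)
H(Y) = 1.5000 bits

H(X|Y) = H(X,Y) - H(Y) = 2.5000 - 1.5000 = 1.0000 bits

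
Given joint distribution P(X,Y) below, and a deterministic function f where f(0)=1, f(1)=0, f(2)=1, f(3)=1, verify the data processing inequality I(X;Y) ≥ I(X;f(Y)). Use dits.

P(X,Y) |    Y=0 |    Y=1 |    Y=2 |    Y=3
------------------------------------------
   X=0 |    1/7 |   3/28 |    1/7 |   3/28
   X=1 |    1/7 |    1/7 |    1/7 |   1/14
I(X;Y) = 0.0027, I(X;f(Y)) = 0.0015, inequality holds: 0.0027 ≥ 0.0015

Data Processing Inequality: For any Markov chain X → Y → Z, we have I(X;Y) ≥ I(X;Z).

Here Z = f(Y) is a deterministic function of Y, forming X → Y → Z.

Original I(X;Y) = 0.0027 dits

After applying f:
P(X,Z) where Z=f(Y):
- P(X,Z=0) = P(X,Y=1)
- P(X,Z=1) = P(X,Y=0) + P(X,Y=2) + P(X,Y=3)

I(X;Z) = I(X;f(Y)) = 0.0015 dits

Verification: 0.0027 ≥ 0.0015 ✓

Information cannot be created by processing; the function f can only lose information about X.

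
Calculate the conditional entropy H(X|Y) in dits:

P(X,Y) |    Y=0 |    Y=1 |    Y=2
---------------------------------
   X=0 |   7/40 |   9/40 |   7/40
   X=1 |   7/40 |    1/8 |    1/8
0.2929 dits

Using the chain rule: H(X|Y) = H(X,Y) - H(Y)

First, compute H(X,Y) = 0.7689 dits

Marginal P(Y) = (7/20, 7/20, 3/10)
H(Y) = 0.4760 dits

H(X|Y) = H(X,Y) - H(Y) = 0.7689 - 0.4760 = 0.2929 dits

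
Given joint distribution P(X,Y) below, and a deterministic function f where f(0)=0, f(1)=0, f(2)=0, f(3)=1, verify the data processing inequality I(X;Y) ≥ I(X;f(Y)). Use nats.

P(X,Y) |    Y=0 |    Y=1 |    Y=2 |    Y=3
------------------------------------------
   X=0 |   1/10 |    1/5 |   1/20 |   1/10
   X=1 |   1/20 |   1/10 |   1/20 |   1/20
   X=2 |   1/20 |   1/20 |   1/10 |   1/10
I(X;Y) = 0.0530, I(X;f(Y)) = 0.0079, inequality holds: 0.0530 ≥ 0.0079

Data Processing Inequality: For any Markov chain X → Y → Z, we have I(X;Y) ≥ I(X;Z).

Here Z = f(Y) is a deterministic function of Y, forming X → Y → Z.

Original I(X;Y) = 0.0530 nats

After applying f:
P(X,Z) where Z=f(Y):
- P(X,Z=0) = P(X,Y=0) + P(X,Y=1) + P(X,Y=2)
- P(X,Z=1) = P(X,Y=3)

I(X;Z) = I(X;f(Y)) = 0.0079 nats

Verification: 0.0530 ≥ 0.0079 ✓

Information cannot be created by processing; the function f can only lose information about X.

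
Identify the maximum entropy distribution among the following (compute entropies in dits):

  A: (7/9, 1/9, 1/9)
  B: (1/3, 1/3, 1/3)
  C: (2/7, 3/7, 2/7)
B

For a discrete distribution over n outcomes, entropy is maximized by the uniform distribution.

Computing entropies:
H(A) = 0.2969 dits
H(B) = 0.4771 dits
H(C) = 0.4686 dits

The uniform distribution (where all probabilities equal 1/3) achieves the maximum entropy of log_10(3) = 0.4771 dits.

Distribution B has the highest entropy.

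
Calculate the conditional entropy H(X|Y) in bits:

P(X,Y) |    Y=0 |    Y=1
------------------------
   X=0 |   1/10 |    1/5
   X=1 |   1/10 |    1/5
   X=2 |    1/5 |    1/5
1.5510 bits

Using the chain rule: H(X|Y) = H(X,Y) - H(Y)

First, compute H(X,Y) = 2.5219 bits

Marginal P(Y) = (2/5, 3/5)
H(Y) = 0.9710 bits

H(X|Y) = H(X,Y) - H(Y) = 2.5219 - 0.9710 = 1.5510 bits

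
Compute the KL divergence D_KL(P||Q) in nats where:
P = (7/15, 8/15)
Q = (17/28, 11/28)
0.0402 nats

KL divergence: D_KL(P||Q) = Σ p(x) log(p(x)/q(x))

Computing term by term:
  x=0: 7/15 × log_e[(7/15)/(17/28)] = 7/15 × -0.2631 = -0.1228
  x=1: 8/15 × log_e[(8/15)/(11/28)] = 8/15 × 0.3057 = 0.1630

D_KL(P||Q) = 0.0402 nats

Note: KL divergence is always non-negative and equals 0 iff P = Q.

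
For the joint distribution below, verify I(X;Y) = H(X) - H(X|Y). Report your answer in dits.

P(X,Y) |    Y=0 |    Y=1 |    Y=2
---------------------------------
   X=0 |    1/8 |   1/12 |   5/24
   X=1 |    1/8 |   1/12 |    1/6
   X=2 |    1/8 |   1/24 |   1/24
I(X;Y) = 0.0150 dits

Mutual information has multiple equivalent forms:
- I(X;Y) = H(X) - H(X|Y)
- I(X;Y) = H(Y) - H(Y|X)
- I(X;Y) = H(X) + H(Y) - H(X,Y)

Computing all quantities:
H(X) = 0.4601, H(Y) = 0.4601, H(X,Y) = 0.9052
H(X|Y) = 0.4451, H(Y|X) = 0.4451

Verification:
H(X) - H(X|Y) = 0.4601 - 0.4451 = 0.0150
H(Y) - H(Y|X) = 0.4601 - 0.4451 = 0.0150
H(X) + H(Y) - H(X,Y) = 0.4601 + 0.4601 - 0.9052 = 0.0150

All forms give I(X;Y) = 0.0150 dits. ✓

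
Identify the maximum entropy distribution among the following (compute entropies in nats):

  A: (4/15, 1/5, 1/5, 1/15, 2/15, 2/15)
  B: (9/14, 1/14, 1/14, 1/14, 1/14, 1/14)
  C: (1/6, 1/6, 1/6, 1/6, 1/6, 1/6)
C

For a discrete distribution over n outcomes, entropy is maximized by the uniform distribution.

Computing entropies:
H(A) = 1.7141 nats
H(B) = 1.2266 nats
H(C) = 1.7918 nats

The uniform distribution (where all probabilities equal 1/6) achieves the maximum entropy of log_e(6) = 1.7918 nats.

Distribution C has the highest entropy.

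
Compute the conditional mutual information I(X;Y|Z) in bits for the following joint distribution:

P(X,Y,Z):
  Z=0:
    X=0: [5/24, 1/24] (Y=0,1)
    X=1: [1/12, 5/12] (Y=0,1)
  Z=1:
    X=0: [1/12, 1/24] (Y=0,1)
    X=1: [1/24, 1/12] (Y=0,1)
0.2560 bits

Conditional mutual information: I(X;Y|Z) = H(X|Z) + H(Y|Z) - H(X,Y|Z)

H(Z) = 0.8113
H(X,Z) = 1.7500 → H(X|Z) = 0.9387
H(Y,Z) = 1.7843 → H(Y|Z) = 0.9731
H(X,Y,Z) = 2.4671 → H(X,Y|Z) = 1.6558

I(X;Y|Z) = 0.9387 + 0.9731 - 1.6558 = 0.2560 bits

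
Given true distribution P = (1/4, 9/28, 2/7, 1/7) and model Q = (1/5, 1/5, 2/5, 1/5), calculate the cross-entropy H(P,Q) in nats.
1.4114 nats

Cross-entropy: H(P,Q) = -Σ p(x) log q(x)

Alternatively: H(P,Q) = H(P) + D_KL(P||Q)
H(P) = 1.3473 nats
D_KL(P||Q) = 0.0641 nats

H(P,Q) = 1.3473 + 0.0641 = 1.4114 nats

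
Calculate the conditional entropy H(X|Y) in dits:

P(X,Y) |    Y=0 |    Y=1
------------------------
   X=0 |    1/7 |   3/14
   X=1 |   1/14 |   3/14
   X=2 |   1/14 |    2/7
0.4668 dits

Using the chain rule: H(X|Y) = H(X,Y) - H(Y)

First, compute H(X,Y) = 0.7266 dits

Marginal P(Y) = (2/7, 5/7)
H(Y) = 0.2598 dits

H(X|Y) = H(X,Y) - H(Y) = 0.7266 - 0.2598 = 0.4668 dits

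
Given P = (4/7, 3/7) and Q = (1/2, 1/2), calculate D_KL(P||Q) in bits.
0.0148 bits

KL divergence: D_KL(P||Q) = Σ p(x) log(p(x)/q(x))

Computing term by term:
  x=0: 4/7 × log_2[(4/7)/(1/2)] = 4/7 × 0.1926 = 0.1101
  x=1: 3/7 × log_2[(3/7)/(1/2)] = 3/7 × -0.2224 = -0.0953

D_KL(P||Q) = 0.0148 bits

Note: KL divergence is always non-negative and equals 0 iff P = Q.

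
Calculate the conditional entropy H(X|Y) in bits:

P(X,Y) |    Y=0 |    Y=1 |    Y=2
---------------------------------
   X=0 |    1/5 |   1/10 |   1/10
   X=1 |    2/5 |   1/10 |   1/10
0.9510 bits

Using the chain rule: H(X|Y) = H(X,Y) - H(Y)

First, compute H(X,Y) = 2.3219 bits

Marginal P(Y) = (3/5, 1/5, 1/5)
H(Y) = 1.3710 bits

H(X|Y) = H(X,Y) - H(Y) = 2.3219 - 1.3710 = 0.9510 bits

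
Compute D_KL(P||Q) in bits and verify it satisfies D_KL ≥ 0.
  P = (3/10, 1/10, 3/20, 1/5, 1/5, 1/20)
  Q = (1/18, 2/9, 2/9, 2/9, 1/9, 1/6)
0.5820 bits

KL divergence satisfies the Gibbs inequality: D_KL(P||Q) ≥ 0 for all distributions P, Q.

D_KL(P||Q) = Σ p(x) log(p(x)/q(x))
Term by term:
  x=0: 3/10 × log_2[(3/10)/(1/18)] = 0.7299
  x=1: 1/10 × log_2[(1/10)/(2/9)] = -0.1152
  x=2: 3/20 × log_2[(3/20)/(2/9)] = -0.0851
  x=3: 1/5 × log_2[(1/5)/(2/9)] = -0.0304
  x=4: 1/5 × log_2[(1/5)/(1/9)] = 0.1696
  x=5: 1/20 × log_2[(1/20)/(1/6)] = -0.0868
D_KL(P||Q) = 0.5820 bits

D_KL(P||Q) = 0.5820 ≥ 0 ✓

This non-negativity is a fundamental property: relative entropy cannot be negative because it measures how different Q is from P.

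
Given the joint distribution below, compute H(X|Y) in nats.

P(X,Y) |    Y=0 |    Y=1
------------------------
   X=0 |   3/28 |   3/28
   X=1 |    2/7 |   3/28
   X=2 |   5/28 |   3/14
1.0307 nats

Using the chain rule: H(X|Y) = H(X,Y) - H(Y)

First, compute H(X,Y) = 1.7136 nats

Marginal P(Y) = (4/7, 3/7)
H(Y) = 0.6829 nats

H(X|Y) = H(X,Y) - H(Y) = 1.7136 - 0.6829 = 1.0307 nats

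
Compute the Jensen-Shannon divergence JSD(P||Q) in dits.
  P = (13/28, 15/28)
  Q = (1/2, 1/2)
0.0003 dits

Jensen-Shannon divergence is:
JSD(P||Q) = 0.5 × D_KL(P||M) + 0.5 × D_KL(Q||M)
where M = 0.5 × (P + Q) is the mixture distribution.

M = 0.5 × (13/28, 15/28) + 0.5 × (1/2, 1/2) = (0.482143, 0.517857)

D_KL(P||M) = 0.0003 dits
D_KL(Q||M) = 0.0003 dits

JSD(P||Q) = 0.5 × 0.0003 + 0.5 × 0.0003 = 0.0003 dits

Unlike KL divergence, JSD is symmetric and bounded: 0 ≤ JSD ≤ log(2).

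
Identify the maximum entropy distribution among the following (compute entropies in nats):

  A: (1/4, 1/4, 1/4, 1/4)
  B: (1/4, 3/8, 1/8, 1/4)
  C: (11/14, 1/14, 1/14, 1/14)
A

For a discrete distribution over n outcomes, entropy is maximized by the uniform distribution.

Computing entropies:
H(A) = 1.3863 nats
H(B) = 1.3209 nats
H(C) = 0.7550 nats

The uniform distribution (where all probabilities equal 1/4) achieves the maximum entropy of log_e(4) = 1.3863 nats.

Distribution A has the highest entropy.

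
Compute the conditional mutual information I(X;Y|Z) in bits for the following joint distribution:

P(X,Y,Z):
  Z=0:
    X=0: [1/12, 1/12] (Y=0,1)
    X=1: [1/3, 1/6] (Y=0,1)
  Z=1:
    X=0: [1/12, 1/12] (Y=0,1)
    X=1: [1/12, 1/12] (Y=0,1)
0.0105 bits

Conditional mutual information: I(X;Y|Z) = H(X|Z) + H(Y|Z) - H(X,Y|Z)

H(Z) = 0.9183
H(X,Z) = 1.7925 → H(X|Z) = 0.8742
H(Y,Z) = 1.8879 → H(Y|Z) = 0.9696
H(X,Y,Z) = 2.7516 → H(X,Y|Z) = 1.8333

I(X;Y|Z) = 0.8742 + 0.9696 - 1.8333 = 0.0105 bits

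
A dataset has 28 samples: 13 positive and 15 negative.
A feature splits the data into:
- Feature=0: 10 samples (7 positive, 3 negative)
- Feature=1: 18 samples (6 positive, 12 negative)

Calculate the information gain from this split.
0.0912 bits

Information Gain = H(Y) - H(Y|Feature)

Before split:
P(positive) = 13/28 = 0.4643
H(Y) = 0.9963 bits

After split:
Feature=0: H = 0.8813 bits (weight = 10/28)
Feature=1: H = 0.9183 bits (weight = 18/28)
H(Y|Feature) = (10/28)×0.8813 + (18/28)×0.9183 = 0.9051 bits

Information Gain = 0.9963 - 0.9051 = 0.0912 bits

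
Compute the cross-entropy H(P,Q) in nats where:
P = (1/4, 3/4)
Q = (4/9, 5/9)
0.6436 nats

Cross-entropy: H(P,Q) = -Σ p(x) log q(x)

Alternatively: H(P,Q) = H(P) + D_KL(P||Q)
H(P) = 0.5623 nats
D_KL(P||Q) = 0.0812 nats

H(P,Q) = 0.5623 + 0.0812 = 0.6436 nats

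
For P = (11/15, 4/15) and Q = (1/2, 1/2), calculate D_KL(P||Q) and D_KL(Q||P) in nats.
D_KL(P||Q) = 0.1132, D_KL(Q||P) = 0.1228

KL divergence is not symmetric: D_KL(P||Q) ≠ D_KL(Q||P) in general.

D_KL(P||Q) = 0.1132 nats
D_KL(Q||P) = 0.1228 nats

No, they are not equal!

This asymmetry is why KL divergence is not a true distance metric.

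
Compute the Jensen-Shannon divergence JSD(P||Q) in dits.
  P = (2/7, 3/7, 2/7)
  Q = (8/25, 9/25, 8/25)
0.0011 dits

Jensen-Shannon divergence is:
JSD(P||Q) = 0.5 × D_KL(P||M) + 0.5 × D_KL(Q||M)
where M = 0.5 × (P + Q) is the mixture distribution.

M = 0.5 × (2/7, 3/7, 2/7) + 0.5 × (8/25, 9/25, 8/25) = (0.302857, 0.394286, 0.302857)

D_KL(P||M) = 0.0011 dits
D_KL(Q||M) = 0.0011 dits

JSD(P||Q) = 0.5 × 0.0011 + 0.5 × 0.0011 = 0.0011 dits

Unlike KL divergence, JSD is symmetric and bounded: 0 ≤ JSD ≤ log(2).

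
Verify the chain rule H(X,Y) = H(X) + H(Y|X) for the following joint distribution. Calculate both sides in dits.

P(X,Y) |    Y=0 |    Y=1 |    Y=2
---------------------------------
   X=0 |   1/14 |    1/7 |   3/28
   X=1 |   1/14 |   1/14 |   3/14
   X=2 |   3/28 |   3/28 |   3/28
H(X,Y) = 0.9254, H(X) = 0.4766, H(Y|X) = 0.4488 (all in dits)

Chain rule: H(X,Y) = H(X) + H(Y|X)

Left side — joint entropy directly:
H(X,Y) = -Σ p(x,y) log p(x,y) = 0.9254 dits

Right side — compute H(Y|X) from the conditional distributions:
P(X) = (9/28, 5/14, 9/28), so H(X) = 0.4766 dits
H(Y|X) = Σ_x P(X=x) · H(Y|X=x):
  P(Y|X=0) = (2/9, 4/9, 1/3), H(Y|X=0) = 0.4607, weight P(X=0) = 9/28
  P(Y|X=1) = (1/5, 1/5, 3/5), H(Y|X=1) = 0.4127, weight P(X=1) = 5/14
  P(Y|X=2) = (1/3, 1/3, 1/3), H(Y|X=2) = 0.4771, weight P(X=2) = 9/28
H(Y|X) = 0.4488 dits

H(X) + H(Y|X) = 0.4766 + 0.4488 = 0.9254 dits

Both sides equal 0.9254 dits. ✓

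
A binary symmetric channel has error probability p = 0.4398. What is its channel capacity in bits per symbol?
0.0105 bits

For a binary symmetric channel (BSC) with error probability p:
Capacity C = 1 - H(p) bits per symbol

where H(p) = -p log₂(p) - (1-p) log₂(1-p) is the binary entropy function.

H(0.4398) = 0.9895 bits
C = 1 - 0.9895 = 0.0105 bits per symbol

This means we can reliably transmit up to 0.0105 bits of information per channel use.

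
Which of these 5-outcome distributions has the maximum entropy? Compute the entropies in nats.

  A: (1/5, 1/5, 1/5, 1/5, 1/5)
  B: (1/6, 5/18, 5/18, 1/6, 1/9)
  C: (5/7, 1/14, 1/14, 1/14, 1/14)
A

For a discrete distribution over n outcomes, entropy is maximized by the uniform distribution.

Computing entropies:
H(A) = 1.6094 nats
H(B) = 1.5530 nats
H(C) = 0.9944 nats

The uniform distribution (where all probabilities equal 1/5) achieves the maximum entropy of log_e(5) = 1.6094 nats.

Distribution A has the highest entropy.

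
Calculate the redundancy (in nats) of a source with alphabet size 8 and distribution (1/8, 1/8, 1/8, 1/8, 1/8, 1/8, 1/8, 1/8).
0.0000 nats

Redundancy measures how far a source is from maximum entropy:
R = H_max - H(X)

Maximum entropy for 8 symbols: H_max = log_e(8) = 2.0794 nats
Actual entropy: H(X) = 2.0794 nats
Redundancy: R = 2.0794 - 2.0794 = 0.0000 nats

This redundancy represents potential for compression: the source could be compressed by 0.0000 nats per symbol.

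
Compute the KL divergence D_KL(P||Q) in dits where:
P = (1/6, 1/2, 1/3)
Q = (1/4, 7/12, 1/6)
0.0375 dits

KL divergence: D_KL(P||Q) = Σ p(x) log(p(x)/q(x))

Computing term by term:
  x=0: 1/6 × log_10[(1/6)/(1/4)] = 1/6 × -0.1761 = -0.0293
  x=1: 1/2 × log_10[(1/2)/(7/12)] = 1/2 × -0.0669 = -0.0335
  x=2: 1/3 × log_10[(1/3)/(1/6)] = 1/3 × 0.3010 = 0.1003

D_KL(P||Q) = 0.0375 dits

Note: KL divergence is always non-negative and equals 0 iff P = Q.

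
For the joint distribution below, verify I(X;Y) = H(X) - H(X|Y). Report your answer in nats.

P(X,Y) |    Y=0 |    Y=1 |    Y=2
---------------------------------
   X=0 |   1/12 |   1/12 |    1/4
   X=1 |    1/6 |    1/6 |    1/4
I(X;Y) = 0.0144 nats

Mutual information has multiple equivalent forms:
- I(X;Y) = H(X) - H(X|Y)
- I(X;Y) = H(Y) - H(Y|X)
- I(X;Y) = H(X) + H(Y) - H(X,Y)

Computing all quantities:
H(X) = 0.6792, H(Y) = 1.0397, H(X,Y) = 1.7046
H(X|Y) = 0.6648, H(Y|X) = 1.0254

Verification:
H(X) - H(X|Y) = 0.6792 - 0.6648 = 0.0144
H(Y) - H(Y|X) = 1.0397 - 1.0254 = 0.0144
H(X) + H(Y) - H(X,Y) = 0.6792 + 1.0397 - 1.7046 = 0.0144

All forms give I(X;Y) = 0.0144 nats. ✓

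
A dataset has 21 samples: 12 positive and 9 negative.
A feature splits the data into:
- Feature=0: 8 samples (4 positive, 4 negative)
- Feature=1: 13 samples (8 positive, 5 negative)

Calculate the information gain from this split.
0.0092 bits

Information Gain = H(Y) - H(Y|Feature)

Before split:
P(positive) = 12/21 = 0.5714
H(Y) = 0.9852 bits

After split:
Feature=0: H = 1.0000 bits (weight = 8/21)
Feature=1: H = 0.9612 bits (weight = 13/21)
H(Y|Feature) = (8/21)×1.0000 + (13/21)×0.9612 = 0.9760 bits

Information Gain = 0.9852 - 0.9760 = 0.0092 bits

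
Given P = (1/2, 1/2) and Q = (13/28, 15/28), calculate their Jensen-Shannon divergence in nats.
0.0006 nats

Jensen-Shannon divergence is:
JSD(P||Q) = 0.5 × D_KL(P||M) + 0.5 × D_KL(Q||M)
where M = 0.5 × (P + Q) is the mixture distribution.

M = 0.5 × (1/2, 1/2) + 0.5 × (13/28, 15/28) = (0.482143, 0.517857)

D_KL(P||M) = 0.0006 nats
D_KL(Q||M) = 0.0006 nats

JSD(P||Q) = 0.5 × 0.0006 + 0.5 × 0.0006 = 0.0006 nats

Unlike KL divergence, JSD is symmetric and bounded: 0 ≤ JSD ≤ log(2).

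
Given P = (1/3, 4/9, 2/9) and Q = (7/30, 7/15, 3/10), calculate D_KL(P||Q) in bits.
0.0440 bits

KL divergence: D_KL(P||Q) = Σ p(x) log(p(x)/q(x))

Computing term by term:
  x=0: 1/3 × log_2[(1/3)/(7/30)] = 1/3 × 0.5146 = 0.1715
  x=1: 4/9 × log_2[(4/9)/(7/15)] = 4/9 × -0.0704 = -0.0313
  x=2: 2/9 × log_2[(2/9)/(3/10)] = 2/9 × -0.4330 = -0.0962

D_KL(P||Q) = 0.0440 bits

Note: KL divergence is always non-negative and equals 0 iff P = Q.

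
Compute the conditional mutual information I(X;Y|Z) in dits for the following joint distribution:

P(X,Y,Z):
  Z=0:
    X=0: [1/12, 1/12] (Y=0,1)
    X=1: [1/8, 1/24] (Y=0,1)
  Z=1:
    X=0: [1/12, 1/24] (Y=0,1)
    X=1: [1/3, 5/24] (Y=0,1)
0.0051 dits

Conditional mutual information: I(X;Y|Z) = H(X|Z) + H(Y|Z) - H(X,Y|Z)

H(Z) = 0.2764
H(X,Z) = 0.5165 → H(X|Z) = 0.2401
H(Y,Z) = 0.5637 → H(Y|Z) = 0.2873
H(X,Y,Z) = 0.7987 → H(X,Y|Z) = 0.5222

I(X;Y|Z) = 0.2401 + 0.2873 - 0.5222 = 0.0051 dits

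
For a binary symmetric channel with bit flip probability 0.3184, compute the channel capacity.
0.0974 bits

For a binary symmetric channel (BSC) with error probability p:
Capacity C = 1 - H(p) bits per symbol

where H(p) = -p log₂(p) - (1-p) log₂(1-p) is the binary entropy function.

H(0.3184) = 0.9026 bits
C = 1 - 0.9026 = 0.0974 bits per symbol

This means we can reliably transmit up to 0.0974 bits of information per channel use.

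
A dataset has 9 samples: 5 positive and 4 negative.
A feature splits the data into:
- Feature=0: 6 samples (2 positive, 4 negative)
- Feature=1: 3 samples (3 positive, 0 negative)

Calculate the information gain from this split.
0.3789 bits

Information Gain = H(Y) - H(Y|Feature)

Before split:
P(positive) = 5/9 = 0.5556
H(Y) = 0.9911 bits

After split:
Feature=0: H = 0.9183 bits (weight = 6/9)
Feature=1: H = 0.0000 bits (weight = 3/9)
H(Y|Feature) = (6/9)×0.9183 + (3/9)×0.0000 = 0.6122 bits

Information Gain = 0.9911 - 0.6122 = 0.3789 bits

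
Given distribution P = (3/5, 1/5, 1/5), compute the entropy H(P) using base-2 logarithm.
1.3710 bits

Shannon entropy is H(X) = -Σ p(x) log p(x).

For P = (3/5, 1/5, 1/5):
H = -3/5 × log_2(3/5) -1/5 × log_2(1/5) -1/5 × log_2(1/5)
H = 1.3710 bits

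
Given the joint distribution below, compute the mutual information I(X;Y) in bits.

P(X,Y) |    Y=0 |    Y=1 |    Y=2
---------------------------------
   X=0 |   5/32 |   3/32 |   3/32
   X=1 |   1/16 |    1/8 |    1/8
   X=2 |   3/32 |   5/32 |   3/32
0.0454 bits

Mutual information: I(X;Y) = H(X) + H(Y) - H(X,Y)

Marginals:
P(X) = (11/32, 5/16, 11/32), H(X) = 1.5835 bits
P(Y) = (5/16, 3/8, 5/16), H(Y) = 1.5794 bits

Joint entropy: H(X,Y) = 3.1175 bits

I(X;Y) = 1.5835 + 1.5794 - 3.1175 = 0.0454 bits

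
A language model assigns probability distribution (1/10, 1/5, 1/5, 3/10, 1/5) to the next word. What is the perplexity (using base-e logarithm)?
4.7451

Perplexity is e^H (or exp(H) for natural log).

First, H = -Σ p log p = 1.5571 nats
Perplexity = e^1.5571 = 4.7451

Interpretation: The model's uncertainty is equivalent to choosing uniformly among 4.7 options.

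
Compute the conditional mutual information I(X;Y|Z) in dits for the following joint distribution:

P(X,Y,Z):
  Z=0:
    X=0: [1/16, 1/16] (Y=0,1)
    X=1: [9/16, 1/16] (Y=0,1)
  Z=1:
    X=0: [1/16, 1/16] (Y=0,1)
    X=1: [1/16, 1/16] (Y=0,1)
0.0209 dits

Conditional mutual information: I(X;Y|Z) = H(X|Z) + H(Y|Z) - H(X,Y|Z)

H(Z) = 0.2442
H(X,Z) = 0.4662 → H(X|Z) = 0.2220
H(Y,Z) = 0.4662 → H(Y|Z) = 0.2220
H(X,Y,Z) = 0.6674 → H(X,Y|Z) = 0.4231

I(X;Y|Z) = 0.2220 + 0.2220 - 0.4231 = 0.0209 dits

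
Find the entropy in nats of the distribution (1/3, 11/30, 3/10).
1.0953 nats

Shannon entropy is H(X) = -Σ p(x) log p(x).

For P = (1/3, 11/30, 3/10):
H = -1/3 × log_e(1/3) -11/30 × log_e(11/30) -3/10 × log_e(3/10)
H = 1.0953 nats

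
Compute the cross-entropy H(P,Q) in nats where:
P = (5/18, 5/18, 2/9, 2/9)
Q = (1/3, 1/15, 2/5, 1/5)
1.6187 nats

Cross-entropy: H(P,Q) = -Σ p(x) log q(x)

Alternatively: H(P,Q) = H(P) + D_KL(P||Q)
H(P) = 1.3801 nats
D_KL(P||Q) = 0.2386 nats

H(P,Q) = 1.3801 + 0.2386 = 1.6187 nats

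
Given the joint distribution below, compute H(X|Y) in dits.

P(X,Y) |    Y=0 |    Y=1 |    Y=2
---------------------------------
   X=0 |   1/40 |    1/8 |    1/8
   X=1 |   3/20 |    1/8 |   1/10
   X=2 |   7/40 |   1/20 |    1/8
0.4367 dits

Using the chain rule: H(X|Y) = H(X,Y) - H(Y)

First, compute H(X,Y) = 0.9127 dits

Marginal P(Y) = (7/20, 3/10, 7/20)
H(Y) = 0.4760 dits

H(X|Y) = H(X,Y) - H(Y) = 0.9127 - 0.4760 = 0.4367 dits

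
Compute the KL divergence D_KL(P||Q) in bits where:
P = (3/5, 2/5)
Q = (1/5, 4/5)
0.5510 bits

KL divergence: D_KL(P||Q) = Σ p(x) log(p(x)/q(x))

Computing term by term:
  x=0: 3/5 × log_2[(3/5)/(1/5)] = 3/5 × 1.5850 = 0.9510
  x=1: 2/5 × log_2[(2/5)/(4/5)] = 2/5 × -1.0000 = -0.4000

D_KL(P||Q) = 0.5510 bits

Note: KL divergence is always non-negative and equals 0 iff P = Q.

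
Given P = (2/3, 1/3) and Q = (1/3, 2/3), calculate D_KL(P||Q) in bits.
0.3333 bits

KL divergence: D_KL(P||Q) = Σ p(x) log(p(x)/q(x))

Computing term by term:
  x=0: 2/3 × log_2[(2/3)/(1/3)] = 2/3 × 1.0000 = 0.6667
  x=1: 1/3 × log_2[(1/3)/(2/3)] = 1/3 × -1.0000 = -0.3333

D_KL(P||Q) = 0.3333 bits

Note: KL divergence is always non-negative and equals 0 iff P = Q.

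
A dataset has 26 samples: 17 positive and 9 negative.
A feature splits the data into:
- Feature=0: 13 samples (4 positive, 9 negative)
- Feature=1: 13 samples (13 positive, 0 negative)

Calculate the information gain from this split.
0.4853 bits

Information Gain = H(Y) - H(Y|Feature)

Before split:
P(positive) = 17/26 = 0.6538
H(Y) = 0.9306 bits

After split:
Feature=0: H = 0.8905 bits (weight = 13/26)
Feature=1: H = 0.0000 bits (weight = 13/26)
H(Y|Feature) = (13/26)×0.8905 + (13/26)×0.0000 = 0.4452 bits

Information Gain = 0.9306 - 0.4452 = 0.4853 bits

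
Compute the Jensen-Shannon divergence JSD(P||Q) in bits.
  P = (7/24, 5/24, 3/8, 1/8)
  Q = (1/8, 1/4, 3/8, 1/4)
0.0414 bits

Jensen-Shannon divergence is:
JSD(P||Q) = 0.5 × D_KL(P||M) + 0.5 × D_KL(Q||M)
where M = 0.5 × (P + Q) is the mixture distribution.

M = 0.5 × (7/24, 5/24, 3/8, 1/8) + 0.5 × (1/8, 1/4, 3/8, 1/4) = (5/24, 0.229167, 3/8, 3/16)

D_KL(P||M) = 0.0398 bits
D_KL(Q||M) = 0.0430 bits

JSD(P||Q) = 0.5 × 0.0398 + 0.5 × 0.0430 = 0.0414 bits

Unlike KL divergence, JSD is symmetric and bounded: 0 ≤ JSD ≤ log(2).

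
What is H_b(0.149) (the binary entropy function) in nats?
0.4210 nats

The binary entropy function is:
H(p) = -p log(p) - (1-p) log(1-p)

H(0.149) = -0.149 × log_e(0.149) - 0.851 × log_e(0.851)
H(0.149) = 0.4210 nats

Note: Binary entropy is maximized at p=0.5 (H=1 bit) and minimized at p=0 or p=1 (H=0).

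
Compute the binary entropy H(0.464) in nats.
0.6906 nats

The binary entropy function is:
H(p) = -p log(p) - (1-p) log(1-p)

H(0.464) = -0.464 × log_e(0.464) - 0.536 × log_e(0.536)
H(0.464) = 0.6906 nats

Note: Binary entropy is maximized at p=0.5 (H=1 bit) and minimized at p=0 or p=1 (H=0).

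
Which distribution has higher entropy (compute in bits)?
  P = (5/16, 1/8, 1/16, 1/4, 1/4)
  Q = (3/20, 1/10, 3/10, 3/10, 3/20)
Q

Computing entropies in bits:
H(P) = 2.1494
H(Q) = 2.1955

Distribution Q has higher entropy.

Intuition: The distribution closer to uniform (more spread out) has higher entropy.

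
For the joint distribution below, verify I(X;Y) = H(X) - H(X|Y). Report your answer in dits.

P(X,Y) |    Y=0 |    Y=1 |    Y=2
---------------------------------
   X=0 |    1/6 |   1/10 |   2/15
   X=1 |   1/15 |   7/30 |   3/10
I(X;Y) = 0.0271 dits

Mutual information has multiple equivalent forms:
- I(X;Y) = H(X) - H(X|Y)
- I(X;Y) = H(Y) - H(Y|X)
- I(X;Y) = H(X) + H(Y) - H(X,Y)

Computing all quantities:
H(X) = 0.2923, H(Y) = 0.4639, H(X,Y) = 0.7291
H(X|Y) = 0.2652, H(Y|X) = 0.4368

Verification:
H(X) - H(X|Y) = 0.2923 - 0.2652 = 0.0271
H(Y) - H(Y|X) = 0.4639 - 0.4368 = 0.0271
H(X) + H(Y) - H(X,Y) = 0.2923 + 0.4639 - 0.7291 = 0.0271

All forms give I(X;Y) = 0.0271 dits. ✓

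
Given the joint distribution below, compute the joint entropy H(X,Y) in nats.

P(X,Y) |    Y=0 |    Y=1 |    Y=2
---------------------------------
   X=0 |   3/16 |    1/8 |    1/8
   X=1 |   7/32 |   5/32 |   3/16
1.7701 nats

Joint entropy is H(X,Y) = -Σ_{x,y} p(x,y) log p(x,y).

Summing over all non-zero entries:
H(X,Y) = -[3/16·log_e(3/16) + 1/8·log_e(1/8) + 1/8·log_e(1/8) + 7/32·log_e(7/32) + 5/32·log_e(5/32) + 3/16·log_e(3/16)]
H(X,Y) = 1.7701 nats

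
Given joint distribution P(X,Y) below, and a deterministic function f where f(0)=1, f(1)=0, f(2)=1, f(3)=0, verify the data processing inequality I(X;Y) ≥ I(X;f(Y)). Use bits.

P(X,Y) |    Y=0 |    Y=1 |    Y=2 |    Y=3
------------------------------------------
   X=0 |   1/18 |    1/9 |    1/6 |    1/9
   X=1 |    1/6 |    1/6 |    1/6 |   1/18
I(X;Y) = 0.0547, I(X;f(Y)) = 0.0072, inequality holds: 0.0547 ≥ 0.0072

Data Processing Inequality: For any Markov chain X → Y → Z, we have I(X;Y) ≥ I(X;Z).

Here Z = f(Y) is a deterministic function of Y, forming X → Y → Z.

Original I(X;Y) = 0.0547 bits

After applying f:
P(X,Z) where Z=f(Y):
- P(X,Z=0) = P(X,Y=1) + P(X,Y=3)
- P(X,Z=1) = P(X,Y=0) + P(X,Y=2)

I(X;Z) = I(X;f(Y)) = 0.0072 bits

Verification: 0.0547 ≥ 0.0072 ✓

Information cannot be created by processing; the function f can only lose information about X.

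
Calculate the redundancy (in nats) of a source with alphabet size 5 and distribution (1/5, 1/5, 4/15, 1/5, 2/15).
0.0227 nats

Redundancy measures how far a source is from maximum entropy:
R = H_max - H(X)

Maximum entropy for 5 symbols: H_max = log_e(5) = 1.6094 nats
Actual entropy: H(X) = 1.5868 nats
Redundancy: R = 1.6094 - 1.5868 = 0.0227 nats

This redundancy represents potential for compression: the source could be compressed by 0.0227 nats per symbol.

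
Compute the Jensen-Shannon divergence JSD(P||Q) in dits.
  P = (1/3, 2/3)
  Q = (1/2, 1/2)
0.0062 dits

Jensen-Shannon divergence is:
JSD(P||Q) = 0.5 × D_KL(P||M) + 0.5 × D_KL(Q||M)
where M = 0.5 × (P + Q) is the mixture distribution.

M = 0.5 × (1/3, 2/3) + 0.5 × (1/2, 1/2) = (5/12, 7/12)

D_KL(P||M) = 0.0064 dits
D_KL(Q||M) = 0.0061 dits

JSD(P||Q) = 0.5 × 0.0064 + 0.5 × 0.0061 = 0.0062 dits

Unlike KL divergence, JSD is symmetric and bounded: 0 ≤ JSD ≤ log(2).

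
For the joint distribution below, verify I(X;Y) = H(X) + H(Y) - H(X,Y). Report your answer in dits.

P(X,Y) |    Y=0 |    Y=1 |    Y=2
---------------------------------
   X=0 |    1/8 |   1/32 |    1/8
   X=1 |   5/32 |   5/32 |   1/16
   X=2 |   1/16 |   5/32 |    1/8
I(X;Y) = 0.0367 dits

Mutual information has multiple equivalent forms:
- I(X;Y) = H(X) - H(X|Y)
- I(X;Y) = H(Y) - H(Y|X)
- I(X;Y) = H(X) + H(Y) - H(X,Y)

Computing all quantities:
H(X) = 0.4741, H(Y) = 0.4767, H(X,Y) = 0.9141
H(X|Y) = 0.4374, H(Y|X) = 0.4400

Verification:
H(X) - H(X|Y) = 0.4741 - 0.4374 = 0.0367
H(Y) - H(Y|X) = 0.4767 - 0.4400 = 0.0367
H(X) + H(Y) - H(X,Y) = 0.4741 + 0.4767 - 0.9141 = 0.0367

All forms give I(X;Y) = 0.0367 dits. ✓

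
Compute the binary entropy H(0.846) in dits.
0.1866 dits

The binary entropy function is:
H(p) = -p log(p) - (1-p) log(1-p)

H(0.846) = -0.846 × log_10(0.846) - 0.154 × log_10(0.154)
H(0.846) = 0.1866 dits

Note: Binary entropy is maximized at p=0.5 (H=1 bit) and minimized at p=0 or p=1 (H=0).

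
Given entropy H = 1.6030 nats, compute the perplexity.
4.9679

Perplexity is e^H (or exp(H) for natural log).

H = 1.6030 nats
Perplexity = e^1.6030 = 4.9679

Interpretation: The model's uncertainty is equivalent to choosing uniformly among 5.0 options.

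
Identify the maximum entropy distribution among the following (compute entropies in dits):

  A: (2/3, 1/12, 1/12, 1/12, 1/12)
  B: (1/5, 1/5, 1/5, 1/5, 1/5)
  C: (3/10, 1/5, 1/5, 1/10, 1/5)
B

For a discrete distribution over n outcomes, entropy is maximized by the uniform distribution.

Computing entropies:
H(A) = 0.4771 dits
H(B) = 0.6990 dits
H(C) = 0.6762 dits

The uniform distribution (where all probabilities equal 1/5) achieves the maximum entropy of log_10(5) = 0.6990 dits.

Distribution B has the highest entropy.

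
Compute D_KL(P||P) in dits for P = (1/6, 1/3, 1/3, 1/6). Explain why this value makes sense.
0.0000 dits

KL divergence satisfies the Gibbs inequality: D_KL(P||Q) ≥ 0 for all distributions P, Q.

D_KL(P||Q) = Σ p(x) log(p(x)/q(x))
Each term is p(x) × log_10(p(x)/p(x)) = p(x) × log_10(1) = 0, so the sum is 0.
D_KL(P||Q) = 0.0000 dits

When P = Q, the KL divergence is exactly 0, as there is no 'divergence' between identical distributions.

This non-negativity is a fundamental property: relative entropy cannot be negative because it measures how different Q is from P.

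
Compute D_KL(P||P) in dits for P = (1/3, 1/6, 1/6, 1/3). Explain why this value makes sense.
0.0000 dits

KL divergence satisfies the Gibbs inequality: D_KL(P||Q) ≥ 0 for all distributions P, Q.

D_KL(P||Q) = Σ p(x) log(p(x)/q(x))
Each term is p(x) × log_10(p(x)/p(x)) = p(x) × log_10(1) = 0, so the sum is 0.
D_KL(P||Q) = 0.0000 dits

When P = Q, the KL divergence is exactly 0, as there is no 'divergence' between identical distributions.

This non-negativity is a fundamental property: relative entropy cannot be negative because it measures how different Q is from P.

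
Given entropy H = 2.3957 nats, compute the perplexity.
10.9759

Perplexity is e^H (or exp(H) for natural log).

H = 2.3957 nats
Perplexity = e^2.3957 = 10.9759

Interpretation: The model's uncertainty is equivalent to choosing uniformly among 11.0 options.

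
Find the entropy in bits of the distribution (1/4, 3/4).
0.8113 bits

Shannon entropy is H(X) = -Σ p(x) log p(x).

For P = (1/4, 3/4):
H = -1/4 × log_2(1/4) -3/4 × log_2(3/4)
H = 0.8113 bits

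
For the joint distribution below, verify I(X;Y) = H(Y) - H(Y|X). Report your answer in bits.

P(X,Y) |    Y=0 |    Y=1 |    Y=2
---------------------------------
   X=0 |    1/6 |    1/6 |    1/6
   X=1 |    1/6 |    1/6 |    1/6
I(X;Y) = 0.0000 bits

Mutual information has multiple equivalent forms:
- I(X;Y) = H(X) - H(X|Y)
- I(X;Y) = H(Y) - H(Y|X)
- I(X;Y) = H(X) + H(Y) - H(X,Y)

Computing all quantities:
H(X) = 1.0000, H(Y) = 1.5850, H(X,Y) = 2.5850
H(X|Y) = 1.0000, H(Y|X) = 1.5850

Verification:
H(X) - H(X|Y) = 1.0000 - 1.0000 = 0.0000
H(Y) - H(Y|X) = 1.5850 - 1.5850 = 0.0000
H(X) + H(Y) - H(X,Y) = 1.0000 + 1.5850 - 2.5850 = 0.0000

All forms give I(X;Y) = 0.0000 bits. ✓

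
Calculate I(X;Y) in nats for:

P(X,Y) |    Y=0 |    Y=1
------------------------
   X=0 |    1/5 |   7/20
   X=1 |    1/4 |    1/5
0.0185 nats

Mutual information: I(X;Y) = H(X) + H(Y) - H(X,Y)

Marginals:
P(X) = (11/20, 9/20), H(X) = 0.6881 nats
P(Y) = (9/20, 11/20), H(Y) = 0.6881 nats

Joint entropy: H(X,Y) = 1.3578 nats

I(X;Y) = 0.6881 + 0.6881 - 1.3578 = 0.0185 nats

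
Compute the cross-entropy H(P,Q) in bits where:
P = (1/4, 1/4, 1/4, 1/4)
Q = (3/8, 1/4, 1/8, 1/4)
2.1038 bits

Cross-entropy: H(P,Q) = -Σ p(x) log q(x)

Alternatively: H(P,Q) = H(P) + D_KL(P||Q)
H(P) = 2.0000 bits
D_KL(P||Q) = 0.1038 bits

H(P,Q) = 2.0000 + 0.1038 = 2.1038 bits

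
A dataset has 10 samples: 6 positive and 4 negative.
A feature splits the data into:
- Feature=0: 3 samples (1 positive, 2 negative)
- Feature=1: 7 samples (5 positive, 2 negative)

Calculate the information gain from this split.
0.0913 bits

Information Gain = H(Y) - H(Y|Feature)

Before split:
P(positive) = 6/10 = 0.6000
H(Y) = 0.9710 bits

After split:
Feature=0: H = 0.9183 bits (weight = 3/10)
Feature=1: H = 0.8631 bits (weight = 7/10)
H(Y|Feature) = (3/10)×0.9183 + (7/10)×0.8631 = 0.8797 bits

Information Gain = 0.9710 - 0.8797 = 0.0913 bits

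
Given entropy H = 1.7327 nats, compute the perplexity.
5.6559

Perplexity is e^H (or exp(H) for natural log).

H = 1.7327 nats
Perplexity = e^1.7327 = 5.6559

Interpretation: The model's uncertainty is equivalent to choosing uniformly among 5.7 options.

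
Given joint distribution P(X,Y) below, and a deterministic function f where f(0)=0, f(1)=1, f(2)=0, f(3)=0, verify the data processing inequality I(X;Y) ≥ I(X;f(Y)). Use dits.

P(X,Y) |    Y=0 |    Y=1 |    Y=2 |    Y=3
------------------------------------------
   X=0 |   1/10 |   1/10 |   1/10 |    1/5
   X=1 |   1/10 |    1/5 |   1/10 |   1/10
I(X;Y) = 0.0148, I(X;f(Y)) = 0.0105, inequality holds: 0.0148 ≥ 0.0105

Data Processing Inequality: For any Markov chain X → Y → Z, we have I(X;Y) ≥ I(X;Z).

Here Z = f(Y) is a deterministic function of Y, forming X → Y → Z.

Original I(X;Y) = 0.0148 dits

After applying f:
P(X,Z) where Z=f(Y):
- P(X,Z=0) = P(X,Y=0) + P(X,Y=2) + P(X,Y=3)
- P(X,Z=1) = P(X,Y=1)

I(X;Z) = I(X;f(Y)) = 0.0105 dits

Verification: 0.0148 ≥ 0.0105 ✓

Information cannot be created by processing; the function f can only lose information about X.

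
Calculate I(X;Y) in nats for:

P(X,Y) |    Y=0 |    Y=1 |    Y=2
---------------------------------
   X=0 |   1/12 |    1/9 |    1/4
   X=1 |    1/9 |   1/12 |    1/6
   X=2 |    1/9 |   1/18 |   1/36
0.0640 nats

Mutual information: I(X;Y) = H(X) + H(Y) - H(X,Y)

Marginals:
P(X) = (4/9, 13/36, 7/36), H(X) = 1.0467 nats
P(Y) = (11/36, 1/4, 4/9), H(Y) = 1.0693 nats

Joint entropy: H(X,Y) = 2.0519 nats

I(X;Y) = 1.0467 + 1.0693 - 2.0519 = 0.0640 nats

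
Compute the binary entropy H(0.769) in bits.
0.7798 bits

The binary entropy function is:
H(p) = -p log(p) - (1-p) log(1-p)

H(0.769) = -0.769 × log_2(0.769) - 0.231 × log_2(0.231)
H(0.769) = 0.7798 bits

Note: Binary entropy is maximized at p=0.5 (H=1 bit) and minimized at p=0 or p=1 (H=0).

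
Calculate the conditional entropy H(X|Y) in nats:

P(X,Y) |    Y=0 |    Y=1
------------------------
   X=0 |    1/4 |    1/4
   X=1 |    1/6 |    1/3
0.6788 nats

Using the chain rule: H(X|Y) = H(X,Y) - H(Y)

First, compute H(X,Y) = 1.3580 nats

Marginal P(Y) = (5/12, 7/12)
H(Y) = 0.6792 nats

H(X|Y) = H(X,Y) - H(Y) = 1.3580 - 0.6792 = 0.6788 nats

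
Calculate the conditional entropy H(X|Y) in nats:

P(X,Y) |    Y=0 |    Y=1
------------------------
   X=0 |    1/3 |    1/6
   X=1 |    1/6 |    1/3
0.6365 nats

Using the chain rule: H(X|Y) = H(X,Y) - H(Y)

First, compute H(X,Y) = 1.3297 nats

Marginal P(Y) = (1/2, 1/2)
H(Y) = 0.6931 nats

H(X|Y) = H(X,Y) - H(Y) = 1.3297 - 0.6931 = 0.6365 nats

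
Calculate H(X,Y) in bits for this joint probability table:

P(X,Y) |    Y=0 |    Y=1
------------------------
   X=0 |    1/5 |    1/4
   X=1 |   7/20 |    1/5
1.9589 bits

Joint entropy is H(X,Y) = -Σ_{x,y} p(x,y) log p(x,y).

Summing over all non-zero entries:
H(X,Y) = -[1/5·log_2(1/5) + 1/4·log_2(1/4) + 7/20·log_2(7/20) + 1/5·log_2(1/5)]
H(X,Y) = 1.9589 bits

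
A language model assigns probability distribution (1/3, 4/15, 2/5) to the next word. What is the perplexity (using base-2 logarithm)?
2.9600

Perplexity is 2^H (or exp(H) for natural log).

First, H = -Σ p log p = 1.5656 bits
Perplexity = 2^1.5656 = 2.9600

Interpretation: The model's uncertainty is equivalent to choosing uniformly among 3.0 options.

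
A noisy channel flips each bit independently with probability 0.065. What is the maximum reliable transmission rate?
0.6530 bits

For a binary symmetric channel (BSC) with error probability p:
Capacity C = 1 - H(p) bits per symbol

where H(p) = -p log₂(p) - (1-p) log₂(1-p) is the binary entropy function.

H(0.065) = 0.3470 bits
C = 1 - 0.3470 = 0.6530 bits per symbol

This means we can reliably transmit up to 0.6530 bits of information per channel use.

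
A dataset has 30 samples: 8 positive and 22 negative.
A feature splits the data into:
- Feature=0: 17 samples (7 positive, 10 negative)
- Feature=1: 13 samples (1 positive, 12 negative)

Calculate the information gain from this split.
0.1132 bits

Information Gain = H(Y) - H(Y|Feature)

Before split:
P(positive) = 8/30 = 0.2667
H(Y) = 0.8366 bits

After split:
Feature=0: H = 0.9774 bits (weight = 17/30)
Feature=1: H = 0.3912 bits (weight = 13/30)
H(Y|Feature) = (17/30)×0.9774 + (13/30)×0.3912 = 0.7234 bits

Information Gain = 0.8366 - 0.7234 = 0.1132 bits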